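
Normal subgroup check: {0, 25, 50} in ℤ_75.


H = {0, 25, 50} in ℤ_75
ℤ_75 is abelian; every subgroup of an abelian group is normal

Yes, normal subgroup


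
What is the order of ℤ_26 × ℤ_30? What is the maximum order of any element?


|ℤ_26 × ℤ_30| = 26 × 30 = 780
Max element order = lcm(26,30) = 390
Cyclic? No (gcd=2)

|ℤ_26×ℤ_30| = 780, max element order = 390


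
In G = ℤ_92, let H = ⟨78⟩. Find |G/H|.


|⟨78⟩| = n / gcd(78, 92) = 92 / 2 = 46
H is normal (ℤ_92 is abelian).
|G/H| = |G| / |H| = 92 / 46 = 2

|G/H| = 2


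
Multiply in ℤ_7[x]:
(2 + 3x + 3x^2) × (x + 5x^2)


Expand and collect like terms; reduce coefficients mod 7:
x^0: 2·0 = 0 ≡ 0 (mod 7)
x^1: 2·1 + 3·0 = 2 ≡ 2 (mod 7)
x^2: 2·5 + 3·1 + 3·0 = 13 ≡ 6 (mod 7)
x^3: 3·5 + 3·1 = 18 ≡ 4 (mod 7)
x^4: 3·5 = 15 ≡ 1 (mod 7)
Result: 2x + 6x^2 + 4x^3 + x^4

f · g = 2x + 6x^2 + 4x^3 + x^4


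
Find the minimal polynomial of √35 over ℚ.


√35 satisfies x² - 35 = 0, irreducible over ℚ since 35 is squarefree

Minimal polynomial: x² - 35


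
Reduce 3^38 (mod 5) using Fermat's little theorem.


Fermat's little theorem: if p is prime and gcd(a,p)=1, then a^(p-1) ≡ 1 (mod p)
p = 5 is prime, gcd(3,5) = 1
Reduce exponent: 38 mod 4 = 2
So 3^38 ≡ 3^2 (mod 5)
3^2 mod 5 = 4

3^38 ≡ 4 (mod 5)


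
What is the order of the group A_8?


|A_n| = n!/2 (even permutations)
|A_8| = 8!/2 = 40320/2 = 20160

|A_8| = 20160


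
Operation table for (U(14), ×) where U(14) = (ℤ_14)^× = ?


Elements: {1, 3, 5, 9, 11, 13}
Operation: multiplication mod 14
Entry (a, b) = (a × b) mod 14

Cayley table:
   |  1 |  3 |  5 |  9 | 11 | 13
 1 |  1 |  3 |  5 |  9 | 11 | 13
 3 |  3 |  9 |  1 | 13 |  5 | 11
 5 |  5 |  1 | 11 |  3 | 13 |  9
 9 |  9 | 13 |  3 | 11 |  1 |  5
11 | 11 |  5 | 13 |  1 |  9 |  3
13 | 13 | 11 |  9 |  5 |  3 |  1


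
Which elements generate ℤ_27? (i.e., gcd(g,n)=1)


g generates ℤ_n iff gcd(g,n) = 1
Prime factors of 27: 3
Generators are g ∈ {1,...,26} not divisible by any of these primes.
Generators: {1, 2, 4, 5, 7, 8, 10, 11, 13, 14, 16, 17, 19, 20, 22, 23, 25, 26}
Number of generators = φ(27) = 18

Generators of ℤ_27 = {1, 2, 4, 5, 7, 8, 10, 11, 13, 14, 16, 17, 19, 20, 22, 23, 25, 26}


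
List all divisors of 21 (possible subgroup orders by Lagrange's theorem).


Lagrange's theorem: |H| divides |G|
|G| = 21
Divisors of 21: 1, 3, 7, 21

Possible subgroup orders: {1, 3, 7, 21}


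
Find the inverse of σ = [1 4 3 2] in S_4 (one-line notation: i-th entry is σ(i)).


To find σ⁻¹, swap domain and range:
σ(1) = 1 → σ⁻¹(1) = 1
σ(2) = 4 → σ⁻¹(4) = 2
σ(3) = 3 → σ⁻¹(3) = 3
σ(4) = 2 → σ⁻¹(2) = 4

σ⁻¹ = [1 4 3 2]


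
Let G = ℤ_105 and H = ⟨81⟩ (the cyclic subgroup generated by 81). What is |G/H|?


|⟨81⟩| = n / gcd(81, 105) = 105 / 3 = 35
H is normal (ℤ_105 is abelian).
|G/H| = |G| / |H| = 105 / 35 = 3

|G/H| = 3


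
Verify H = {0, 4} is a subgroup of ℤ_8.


Subgroup test for H = {0, 4} in (ℤ_8, +):
(1) 0 ∈ H? Yes
(2) Closure: for all a,b ∈ H, (a+b) mod 8 ∈ H? Yes
(3) Inverses: for all a ∈ H, -a mod 8 ∈ H? Yes

Yes, H is a subgroup of ℤ_8


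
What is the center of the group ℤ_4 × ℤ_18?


Z(G) = {g ∈ G | gx = xg for all x ∈ G}
Direct product of abelian groups is abelian, so Z(G) = G

Z(ℤ_4 × ℤ_18) = ℤ_4 × ℤ_18


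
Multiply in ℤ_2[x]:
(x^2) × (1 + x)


Expand and collect like terms; reduce coefficients mod 2:
x^0: 0·1 = 0 ≡ 0 (mod 2)
x^1: 0·1 + 0·1 = 0 ≡ 0 (mod 2)
x^2: 0·1 + 1·1 = 1 ≡ 1 (mod 2)
x^3: 1·1 = 1 ≡ 1 (mod 2)
Result: x^2 + x^3

f · g = x^2 + x^3


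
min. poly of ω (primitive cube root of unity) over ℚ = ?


ω satisfies x² + x + 1 = 0 (the cyclotomic polynomial Φ₃)

Minimal polynomial: x² + x + 1


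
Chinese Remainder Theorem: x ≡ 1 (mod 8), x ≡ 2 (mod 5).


m₁ = 8, m₂ = 5, gcd = 1, so CRT applies. M = m₁·m₂ = 40
Let M₁ = M/m₁ = 5, M₂ = M/m₂ = 8
Find y₁ ≡ M₁⁻¹ (mod m₁): 5⁻¹ ≡ 5 (mod 8)
Find y₂ ≡ M₂⁻¹ (mod m₂): 8⁻¹ ≡ 2 (mod 5)
x = a₁·M₁·y₁ + a₂·M₂·y₂ = 1·5·5 + 2·8·2 = 57
Reduce mod 40: x ≡ 17
Check: 17 mod 8 = 1 ✓, 17 mod 5 = 2 ✓

x ≡ 17 (mod 40)


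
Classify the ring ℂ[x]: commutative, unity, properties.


Polynomial ring over ℂ (an integral domain) is a commutative integral domain with unity 1
Commutative: Yes
Integral domain: Yes
Has unity: Yes

ℂ[x]: Commutative=Yes, Unity=Yes


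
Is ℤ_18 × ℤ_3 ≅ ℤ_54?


Comparing ℤ_18 × ℤ_3 and ℤ_54:
gcd(18,3) = 3 ≠ 1. Max element order in ℤ_18×ℤ_3 is lcm(18,3) = 18 < 54, so it has no element of order 54

No, ℤ_18 × ℤ_3 ≇ ℤ_54


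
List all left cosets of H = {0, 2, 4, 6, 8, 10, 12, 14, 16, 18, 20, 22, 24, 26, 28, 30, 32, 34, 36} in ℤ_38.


H = {0, 2, 4, 6, 8, 10, 12, 14, 16, 18, 20, 22, 24, 26, 28, 30, 32, 34, 36}, |H| = 19
Number of cosets = |G|/|H| = 38/19 = 2
0 + H = {0, 2, 4, 6, 8, 10, 12, 14, 16, 18, 20, 22, 24, 26, 28, 30, 32, 34, 36}
1 + H = {1, 3, 5, 7, 9, 11, 13, 15, 17, 19, 21, 23, 25, 27, 29, 31, 33, 35, 37}

Cosets: 0+H={0,2,4,6,8,10,12,14,16,18,20,22,24,26,28,30,32,34,36}; 1+H={1,3,5,7,9,11,13,15,17,19,21,23,25,27,29,31,33,35,37}


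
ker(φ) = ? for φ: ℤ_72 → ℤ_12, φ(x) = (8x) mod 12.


Kernel = preimage of identity
ker(φ) = {x ∈ ℤ_72 : 8x ≡ 0 (mod 12)}. Since 12 | 72, φ is well-defined. The kernel is the cyclic subgroup ⟨3⟩ of ℤ_72 (order 24), i.e. {0, 3, 6, 9, 12, 15, 18, 21, 24, 27, 30, 33, 36, 39, 42, 45, 48, 51, 54, 57, 60, 63, 66, 69}

ker(φ) = {0, 3, 6, 9, 12, 15, 18, 21, 24, 27, 30, 33, 36, 39, 42, 45, 48, 51, 54, 57, 60, 63, 66, 69}


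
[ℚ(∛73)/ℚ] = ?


∛73 has minimal polynomial x³ - 73 (irreducible over ℚ since 73 is not a perfect cube)

[ℚ(∛73)/ℚ] = 3


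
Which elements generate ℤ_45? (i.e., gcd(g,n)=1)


g generates ℤ_n iff gcd(g,n) = 1
Prime factors of 45: 3, 5
Generators are g ∈ {1,...,44} not divisible by any of these primes.
Generators: {1, 2, 4, 7, 8, 11, 13, 14, 16, 17, 19, 22, 23, 26, 28, 29, 31, 32, 34, 37, 38, 41, 43, 44}
Number of generators = φ(45) = 24

Generators of ℤ_45 = {1, 2, 4, 7, 8, 11, 13, 14, 16, 17, 19, 22, 23, 26, 28, 29, 31, 32, 34, 37, 38, 41, 43, 44}


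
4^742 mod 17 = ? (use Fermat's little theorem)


Fermat's little theorem: if p is prime and gcd(a,p)=1, then a^(p-1) ≡ 1 (mod p)
p = 17 is prime, gcd(4,17) = 1
Reduce exponent: 742 mod 16 = 6
So 4^742 ≡ 4^6 (mod 17)
4^6 mod 17 = 16

4^742 ≡ 16 (mod 17)


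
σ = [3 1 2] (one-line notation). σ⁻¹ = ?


To find σ⁻¹, swap domain and range:
σ(1) = 3 → σ⁻¹(3) = 1
σ(2) = 1 → σ⁻¹(1) = 2
σ(3) = 2 → σ⁻¹(2) = 3

σ⁻¹ = [2 3 1]


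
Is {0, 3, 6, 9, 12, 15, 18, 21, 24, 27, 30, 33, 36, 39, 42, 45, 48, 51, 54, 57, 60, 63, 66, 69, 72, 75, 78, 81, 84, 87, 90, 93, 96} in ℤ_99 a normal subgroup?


H = {0, 3, 6, 9, 12, 15, 18, 21, 24, 27, 30, 33, 36, 39, 42, 45, 48, 51, 54, 57, 60, 63, 66, 69, 72, 75, 78, 81, 84, 87, 90, 93, 96} in ℤ_99
ℤ_99 is abelian; every subgroup of an abelian group is normal

Yes, normal subgroup


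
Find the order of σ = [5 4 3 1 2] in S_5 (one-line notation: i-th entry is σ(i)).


Cycle decomposition: (1 5 2 4)
Cycle lengths: 4
Order = lcm(4) = 4

ord(σ) = 4


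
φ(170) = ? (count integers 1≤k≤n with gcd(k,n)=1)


Factor n: 170 = 2 × 5 × 17
φ(n) = n · ∏(1 - 1/p) over distinct primes p | n
φ(170) = 170 · (1 - 1/2) · (1 - 1/5) · (1 - 1/17) = 64

φ(170) = 64


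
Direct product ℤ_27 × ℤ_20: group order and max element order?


|ℤ_27 × ℤ_20| = 27 × 20 = 540
Max element order = lcm(27,20) = 540
Cyclic? Yes (gcd=1)

|ℤ_27×ℤ_20| = 540, max element order = 540


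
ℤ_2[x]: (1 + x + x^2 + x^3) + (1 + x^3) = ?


Add coefficients mod 2:
x^0: 1 + 1 = 0 (mod 2)
x^1: 1 + 0 = 1 (mod 2)
x^2: 1 + 0 = 1 (mod 2)
x^3: 1 + 1 = 0 (mod 2)
Result: x + x^2

f + g = x + x^2


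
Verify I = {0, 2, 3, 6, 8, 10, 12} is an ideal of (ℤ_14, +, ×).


Check ideal conditions for I = {0, 2, 3, 6, 8, 10, 12} in ℤ_14:
(1) I is an additive subgroup? No
(2) For r ∈ ℤ_14 and a ∈ I: r·a ∈ I? No  [counterexample: r=2, a=2, r·a mod 14 = 4 ∉ I]

No, I is not an ideal of ℤ_14


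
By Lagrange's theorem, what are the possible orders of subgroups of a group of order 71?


Lagrange's theorem: |H| divides |G|
|G| = 71
Divisors of 71: 1, 71

Possible subgroup orders: {1, 71}


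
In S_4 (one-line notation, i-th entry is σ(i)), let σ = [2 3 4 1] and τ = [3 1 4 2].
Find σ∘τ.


σ∘τ: apply τ first, then σ
1 →τ 3 →σ 4
2 →τ 1 →σ 2
3 →τ 4 →σ 1
4 →τ 2 →σ 3

σ∘τ = [4 2 1 3]


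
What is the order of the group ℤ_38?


ℤ_n has n elements.

|ℤ_38| = 38


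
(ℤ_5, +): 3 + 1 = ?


Operation: addition mod 5
3 + 1 = (a + b) mod 5 with a = 3, b = 1

3 + 1 = 4


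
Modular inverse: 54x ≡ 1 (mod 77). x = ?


Use the extended Euclidean algorithm to write 1 = 54·s + 77·t; then s mod 77 is the inverse.
Euclidean algorithm:
  54 = 0·77 + 54
  77 = 1·54 + 23
  54 = 2·23 + 8
  23 = 2·8 + 7
  8 = 1·7 + 1
  7 = 7·1 + 0
gcd(54,77) = 1
Back-substitution gives: 54·(10) + 77·(-7) = 1
So 54⁻¹ ≡ 10 ≡ 10 (mod 77)
Check: 54 × 10 = 540 ≡ 1 (mod 77) ✓

54⁻¹ ≡ 10 (mod 77)


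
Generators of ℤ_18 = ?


g generates ℤ_n iff gcd(g,n) = 1
Prime factors of 18: 2, 3
Generators are g ∈ {1,...,17} not divisible by any of these primes.
Generators: {1, 5, 7, 11, 13, 17}
Number of generators = φ(18) = 6

Generators of ℤ_18 = {1, 5, 7, 11, 13, 17}


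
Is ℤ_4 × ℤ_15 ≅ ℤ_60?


Comparing ℤ_4 × ℤ_15 and ℤ_60:
gcd(4,15) = 1, so ℤ_4 × ℤ_15 ≅ ℤ_60 (CRT)

Yes, ℤ_4 × ℤ_15 ≅ ℤ_60


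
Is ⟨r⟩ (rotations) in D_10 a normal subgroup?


H = ⟨r⟩ (rotations) in D_10
The rotation subgroup ⟨r⟩ has index 2 in D_10, so it is normal

Yes, normal subgroup


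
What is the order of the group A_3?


|A_n| = n!/2 (even permutations)
|A_3| = 3!/2 = 6/2 = 3

|A_3| = 3


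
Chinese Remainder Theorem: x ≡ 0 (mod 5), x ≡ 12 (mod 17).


m₁ = 5, m₂ = 17, gcd = 1, so CRT applies. M = m₁·m₂ = 85
Let M₁ = M/m₁ = 17, M₂ = M/m₂ = 5
Find y₁ ≡ M₁⁻¹ (mod m₁): 17⁻¹ ≡ 3 (mod 5)
Find y₂ ≡ M₂⁻¹ (mod m₂): 5⁻¹ ≡ 7 (mod 17)
x = a₁·M₁·y₁ + a₂·M₂·y₂ = 0·17·3 + 12·5·7 = 420
Reduce mod 85: x ≡ 80
Check: 80 mod 5 = 0 ✓, 80 mod 17 = 12 ✓

x ≡ 80 (mod 85)


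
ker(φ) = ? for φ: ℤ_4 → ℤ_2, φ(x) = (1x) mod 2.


Kernel = preimage of identity
ker(φ) = {x ∈ ℤ_4 : 1x ≡ 0 (mod 2)}. Since 2 | 4, φ is well-defined. The kernel is the cyclic subgroup ⟨2⟩ of ℤ_4 (order 2), i.e. {0, 2}

ker(φ) = {0, 2}


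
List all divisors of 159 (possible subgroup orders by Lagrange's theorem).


Lagrange's theorem: |H| divides |G|
|G| = 159
Divisors of 159: 1, 3, 53, 159

Possible subgroup orders: {1, 3, 53, 159}


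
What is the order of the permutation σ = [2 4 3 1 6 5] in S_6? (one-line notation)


Cycle decomposition: (1 2 4) (5 6)
Cycle lengths: 3, 2
Order = lcm(3, 2) = 6

ord(σ) = 6


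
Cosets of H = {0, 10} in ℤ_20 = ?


H = {0, 10}, |H| = 2
Number of cosets = |G|/|H| = 20/2 = 10
0 + H = {0, 10}
1 + H = {1, 11}
2 + H = {2, 12}
3 + H = {3, 13}
4 + H = {4, 14}
5 + H = {5, 15}
6 + H = {6, 16}
7 + H = {7, 17}
8 + H = {8, 18}
9 + H = {9, 19}

Cosets: 0+H={0,10}; 1+H={1,11}; 2+H={2,12}; 3+H={3,13}; 4+H={4,14}; 5+H={5,15}; 6+H={6,16}; 7+H={7,17}; 8+H={8,18}; 9+H={9,19}


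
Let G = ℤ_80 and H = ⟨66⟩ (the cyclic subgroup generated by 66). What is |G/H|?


|⟨66⟩| = n / gcd(66, 80) = 80 / 2 = 40
H is normal (ℤ_80 is abelian).
|G/H| = |G| / |H| = 80 / 40 = 2

|G/H| = 2


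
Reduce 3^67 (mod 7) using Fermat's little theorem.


Fermat's little theorem: if p is prime and gcd(a,p)=1, then a^(p-1) ≡ 1 (mod p)
p = 7 is prime, gcd(3,7) = 1
Reduce exponent: 67 mod 6 = 1
So 3^67 ≡ 3^1 (mod 7)
3^1 mod 7 = 3

3^67 ≡ 3 (mod 7)


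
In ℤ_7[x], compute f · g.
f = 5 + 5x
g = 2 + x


Expand and collect like terms; reduce coefficients mod 7:
x^0: 5·2 = 10 ≡ 3 (mod 7)
x^1: 5·1 + 5·2 = 15 ≡ 1 (mod 7)
x^2: 5·1 = 5 ≡ 5 (mod 7)
Result: 3 + x + 5x^2

f · g = 3 + x + 5x^2


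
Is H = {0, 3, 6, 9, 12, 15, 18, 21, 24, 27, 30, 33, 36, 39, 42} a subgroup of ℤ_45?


Subgroup test for H = {0, 3, 6, 9, 12, 15, 18, 21, 24, 27, 30, 33, 36, 39, 42} in (ℤ_45, +):
(1) 0 ∈ H? Yes
(2) Closure: for all a,b ∈ H, (a+b) mod 45 ∈ H? Yes
(3) Inverses: for all a ∈ H, -a mod 45 ∈ H? Yes

Yes, H is a subgroup of ℤ_45


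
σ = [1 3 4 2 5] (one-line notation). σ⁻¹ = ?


To find σ⁻¹, swap domain and range:
σ(1) = 1 → σ⁻¹(1) = 1
σ(2) = 3 → σ⁻¹(3) = 2
σ(3) = 4 → σ⁻¹(4) = 3
σ(4) = 2 → σ⁻¹(2) = 4
σ(5) = 5 → σ⁻¹(5) = 5

σ⁻¹ = [1 4 2 3 5]


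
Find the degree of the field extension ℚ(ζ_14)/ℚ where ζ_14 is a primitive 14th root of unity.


[ℚ(ζ_n):ℚ] = deg Φ_n(x) = φ(n). Here φ(14) = 6

[ℚ(ζ_14)/ℚ where ζ_14 is a primitive 14th root of unity] = 6


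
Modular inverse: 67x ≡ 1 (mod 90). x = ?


Use the extended Euclidean algorithm to write 1 = 67·s + 90·t; then s mod 90 is the inverse.
Euclidean algorithm:
  67 = 0·90 + 67
  90 = 1·67 + 23
  67 = 2·23 + 21
  23 = 1·21 + 2
  21 = 10·2 + 1
  2 = 2·1 + 0
gcd(67,90) = 1
Back-substitution gives: 67·(43) + 90·(-32) = 1
So 67⁻¹ ≡ 43 ≡ 43 (mod 90)
Check: 67 × 43 = 2881 ≡ 1 (mod 90) ✓

67⁻¹ ≡ 43 (mod 90)


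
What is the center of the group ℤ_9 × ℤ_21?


Z(G) = {g ∈ G | gx = xg for all x ∈ G}
Direct product of abelian groups is abelian, so Z(G) = G

Z(ℤ_9 × ℤ_21) = ℤ_9 × ℤ_21


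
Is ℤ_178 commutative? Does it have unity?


ℤ_178 is a commutative ring with unity 1; 178 = 2×89 is composite, so 2·89 ≡ 0 gives zero divisors (not an integral domain)
Commutative: Yes
Integral domain: No
Has unity: Yes

ℤ_178: Commutative=Yes, Unity=Yes


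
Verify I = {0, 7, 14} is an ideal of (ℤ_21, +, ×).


Check ideal conditions for I = {0, 7, 14} in ℤ_21:
(1) I is an additive subgroup? Yes
(2) For r ∈ ℤ_21 and a ∈ I: r·a ∈ I? Yes

Yes, I is an ideal of ℤ_21


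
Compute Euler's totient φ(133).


Factor n: 133 = 7 × 19
φ(n) = n · ∏(1 - 1/p) over distinct primes p | n
φ(133) = 133 · (1 - 1/7) · (1 - 1/19) = 108

φ(133) = 108


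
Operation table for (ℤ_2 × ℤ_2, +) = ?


Elements: {(0,0), (0,1), (1,0), (1,1)}
Operation: componentwise addition mod (2, 2)
Entry (a, b) = ((a₁+b₁) mod 2, (a₂+b₂) mod 2)

Cayley table:
      | (0,0) | (0,1) | (1,0) | (1,1)
(0,0) | (0,0) | (0,1) | (1,0) | (1,1)
(0,1) | (0,1) | (0,0) | (1,1) | (1,0)
(1,0) | (1,0) | (1,1) | (0,0) | (0,1)
(1,1) | (1,1) | (1,0) | (0,1) | (0,0)


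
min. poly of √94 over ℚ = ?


√94 satisfies x² - 94 = 0, irreducible over ℚ since 94 is squarefree

Minimal polynomial: x² - 94


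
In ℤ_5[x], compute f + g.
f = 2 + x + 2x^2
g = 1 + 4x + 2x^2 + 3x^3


Add coefficients mod 5:
x^0: 2 + 1 = 3 (mod 5)
x^1: 1 + 4 = 0 (mod 5)
x^2: 2 + 2 = 4 (mod 5)
x^3: 0 + 3 = 3 (mod 5)
Result: 3 + 4x^2 + 3x^3

f + g = 3 + 4x^2 + 3x^3


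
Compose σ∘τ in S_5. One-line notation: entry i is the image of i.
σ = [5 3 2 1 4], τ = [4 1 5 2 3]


σ∘τ: apply τ first, then σ
1 →τ 4 →σ 1
2 →τ 1 →σ 5
3 →τ 5 →σ 4
4 →τ 2 →σ 3
5 →τ 3 →σ 2

σ∘τ = [1 5 4 3 2]


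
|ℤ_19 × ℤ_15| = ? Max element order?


|ℤ_19 × ℤ_15| = 19 × 15 = 285
Max element order = lcm(19,15) = 285
Cyclic? Yes (gcd=1)

|ℤ_19×ℤ_15| = 285, max element order = 285


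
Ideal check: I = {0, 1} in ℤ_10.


Check ideal conditions for I = {0, 1} in ℤ_10:
(1) I is an additive subgroup? No
(2) For r ∈ ℤ_10 and a ∈ I: r·a ∈ I? No  [counterexample: r=2, a=1, r·a mod 10 = 2 ∉ I]

No, I is not an ideal of ℤ_10


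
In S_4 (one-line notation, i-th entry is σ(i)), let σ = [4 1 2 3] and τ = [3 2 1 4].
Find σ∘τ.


σ∘τ: apply τ first, then σ
1 →τ 3 →σ 2
2 →τ 2 →σ 1
3 →τ 1 →σ 4
4 →τ 4 →σ 3

σ∘τ = [2 1 4 3]


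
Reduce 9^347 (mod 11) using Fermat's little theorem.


Fermat's little theorem: if p is prime and gcd(a,p)=1, then a^(p-1) ≡ 1 (mod p)
p = 11 is prime, gcd(9,11) = 1
Reduce exponent: 347 mod 10 = 7
So 9^347 ≡ 9^7 (mod 11)
9^7 mod 11 = 4

9^347 ≡ 4 (mod 11)


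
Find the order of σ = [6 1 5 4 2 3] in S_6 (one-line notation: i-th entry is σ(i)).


Cycle decomposition: (1 6 3 5 2)
Cycle lengths: 5
Order = lcm(5) = 5

ord(σ) = 5


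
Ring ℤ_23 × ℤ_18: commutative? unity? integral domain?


Direct product ring; commutative with unity (1,1); but (1,0)·(0,1) = (0,0) gives zero divisors, so not an integral domain
Commutative: Yes
Integral domain: No
Has unity: Yes

ℤ_23 × ℤ_18: Commutative=Yes, Unity=Yes


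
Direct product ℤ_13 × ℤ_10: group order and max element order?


|ℤ_13 × ℤ_10| = 13 × 10 = 130
Max element order = lcm(13,10) = 130
Cyclic? Yes (gcd=1)

|ℤ_13×ℤ_10| = 130, max element order = 130


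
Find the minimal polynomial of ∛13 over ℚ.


∛13 satisfies x³ - 13 = 0, irreducible over ℚ (no rational root; 13 is not a perfect cube)

Minimal polynomial: x³ - 13


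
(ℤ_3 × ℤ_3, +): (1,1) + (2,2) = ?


Operation: componentwise addition mod (3, 3)
(1,1) + (2,2) = ((a₁+b₁) mod 3, (a₂+b₂) mod 3) with a = (1,1), b = (2,2)

(1,1) + (2,2) = (0,0)


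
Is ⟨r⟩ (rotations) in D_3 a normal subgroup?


H = ⟨r⟩ (rotations) in D_3
The rotation subgroup ⟨r⟩ has index 2 in D_3, so it is normal

Yes, normal subgroup


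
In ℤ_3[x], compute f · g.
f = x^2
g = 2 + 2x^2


Expand and collect like terms; reduce coefficients mod 3:
x^0: 0·2 = 0 ≡ 0 (mod 3)
x^1: 0·0 + 0·2 = 0 ≡ 0 (mod 3)
x^2: 0·2 + 0·0 + 1·2 = 2 ≡ 2 (mod 3)
x^3: 0·2 + 1·0 = 0 ≡ 0 (mod 3)
x^4: 1·2 = 2 ≡ 2 (mod 3)
Result: 2x^2 + 2x^4

f · g = 2x^2 + 2x^4


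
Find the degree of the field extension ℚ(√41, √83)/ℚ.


[ℚ(√41,√83):ℚ] = [ℚ(√41,√83):ℚ(√41)]·[ℚ(√41):ℚ] = 2·2 = 4

[ℚ(√41, √83)/ℚ] = 4


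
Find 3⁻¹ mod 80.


Use the extended Euclidean algorithm to write 1 = 3·s + 80·t; then s mod 80 is the inverse.
Euclidean algorithm:
  3 = 0·80 + 3
  80 = 26·3 + 2
  3 = 1·2 + 1
  2 = 2·1 + 0
gcd(3,80) = 1
Back-substitution gives: 3·(27) + 80·(-1) = 1
So 3⁻¹ ≡ 27 ≡ 27 (mod 80)
Check: 3 × 27 = 81 ≡ 1 (mod 80) ✓

3⁻¹ ≡ 27 (mod 80)


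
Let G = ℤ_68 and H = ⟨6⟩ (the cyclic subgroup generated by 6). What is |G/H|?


|⟨6⟩| = n / gcd(6, 68) = 68 / 2 = 34
H is normal (ℤ_68 is abelian).
|G/H| = |G| / |H| = 68 / 34 = 2

|G/H| = 2


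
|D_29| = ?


|D_n| = 2n (n rotations and n reflections)
|D_29| = 2×29 = 58

|D_29| = 58


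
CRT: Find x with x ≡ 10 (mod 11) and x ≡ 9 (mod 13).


m₁ = 11, m₂ = 13, gcd = 1, so CRT applies. M = m₁·m₂ = 143
Let M₁ = M/m₁ = 13, M₂ = M/m₂ = 11
Find y₁ ≡ M₁⁻¹ (mod m₁): 13⁻¹ ≡ 6 (mod 11)
Find y₂ ≡ M₂⁻¹ (mod m₂): 11⁻¹ ≡ 6 (mod 13)
x = a₁·M₁·y₁ + a₂·M₂·y₂ = 10·13·6 + 9·11·6 = 1374
Reduce mod 143: x ≡ 87
Check: 87 mod 11 = 10 ✓, 87 mod 13 = 9 ✓

x ≡ 87 (mod 143)


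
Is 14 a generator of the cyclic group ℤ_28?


g generates ℤ_n iff gcd(g, n) = 1
gcd(14, 28) = 14
Since gcd = 14 ≠ 1, ⟨14⟩ has order 2 < 28, so 14 is not a generator.

No, 14 does not generate ℤ_28


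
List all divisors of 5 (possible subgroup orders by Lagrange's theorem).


Lagrange's theorem: |H| divides |G|
|G| = 5
Divisors of 5: 1, 5

Possible subgroup orders: {1, 5}


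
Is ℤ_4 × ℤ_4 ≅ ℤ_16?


Comparing ℤ_4 × ℤ_4 and ℤ_16:
gcd(4,4) = 4 ≠ 1. Max element order in ℤ_4×ℤ_4 is lcm(4,4) = 4 < 16, so it has no element of order 16

No, ℤ_4 × ℤ_4 ≇ ℤ_16


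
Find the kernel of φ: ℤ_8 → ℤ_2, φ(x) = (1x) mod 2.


Kernel = preimage of identity
ker(φ) = {x ∈ ℤ_8 : 1x ≡ 0 (mod 2)}. Since 2 | 8, φ is well-defined. The kernel is the cyclic subgroup ⟨2⟩ of ℤ_8 (order 4), i.e. {0, 2, 4, 6}

ker(φ) = {0, 2, 4, 6}


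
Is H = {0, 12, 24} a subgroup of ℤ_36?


Subgroup test for H = {0, 12, 24} in (ℤ_36, +):
(1) 0 ∈ H? Yes
(2) Closure: for all a,b ∈ H, (a+b) mod 36 ∈ H? Yes
(3) Inverses: for all a ∈ H, -a mod 36 ∈ H? Yes

Yes, H is a subgroup of ℤ_36


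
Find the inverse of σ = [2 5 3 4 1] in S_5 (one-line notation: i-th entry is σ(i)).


To find σ⁻¹, swap domain and range:
σ(1) = 2 → σ⁻¹(2) = 1
σ(2) = 5 → σ⁻¹(5) = 2
σ(3) = 3 → σ⁻¹(3) = 3
σ(4) = 4 → σ⁻¹(4) = 4
σ(5) = 1 → σ⁻¹(1) = 5

σ⁻¹ = [5 1 3 4 2]


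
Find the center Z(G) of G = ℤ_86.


Z(G) = {g ∈ G | gx = xg for all x ∈ G}
ℤ_86 is abelian, so Z(G) = G

Z(ℤ_86) = ℤ_86


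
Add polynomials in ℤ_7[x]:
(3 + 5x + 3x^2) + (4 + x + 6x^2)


Add coefficients mod 7:
x^0: 3 + 4 = 0 (mod 7)
x^1: 5 + 1 = 6 (mod 7)
x^2: 3 + 6 = 2 (mod 7)
Result: 6x + 2x^2

f + g = 6x + 2x^2


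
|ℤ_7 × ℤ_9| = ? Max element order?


|ℤ_7 × ℤ_9| = 7 × 9 = 63
Max element order = lcm(7,9) = 63
Cyclic? Yes (gcd=1)

|ℤ_7×ℤ_9| = 63, max element order = 63


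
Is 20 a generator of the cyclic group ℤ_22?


g generates ℤ_n iff gcd(g, n) = 1
gcd(20, 22) = 2
Since gcd = 2 ≠ 1, ⟨20⟩ has order 11 < 22, so 20 is not a generator.

No, 20 does not generate ℤ_22


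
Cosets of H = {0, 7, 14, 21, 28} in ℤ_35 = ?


H = {0, 7, 14, 21, 28}, |H| = 5
Number of cosets = |G|/|H| = 35/5 = 7
0 + H = {0, 7, 14, 21, 28}
1 + H = {1, 8, 15, 22, 29}
2 + H = {2, 9, 16, 23, 30}
3 + H = {3, 10, 17, 24, 31}
4 + H = {4, 11, 18, 25, 32}
5 + H = {5, 12, 19, 26, 33}
6 + H = {6, 13, 20, 27, 34}

Cosets: 0+H={0,7,14,21,28}; 1+H={1,8,15,22,29}; 2+H={2,9,16,23,30}; 3+H={3,10,17,24,31}; 4+H={4,11,18,25,32}; 5+H={5,12,19,26,33}; 6+H={6,13,20,27,34}


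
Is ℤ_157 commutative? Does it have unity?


ℤ_157 is a commutative ring with unity 1; 157 is prime, so ℤ_157 is a field (hence an integral domain)
Commutative: Yes
Integral domain: Yes
Has unity: Yes

ℤ_157: Commutative=Yes, Unity=Yes


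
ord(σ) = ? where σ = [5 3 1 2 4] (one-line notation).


Cycle decomposition: (1 5 4 2 3)
Cycle lengths: 5
Order = lcm(5) = 5

ord(σ) = 5


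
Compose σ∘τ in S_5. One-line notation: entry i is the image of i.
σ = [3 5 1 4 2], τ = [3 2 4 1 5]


σ∘τ: apply τ first, then σ
1 →τ 3 →σ 1
2 →τ 2 →σ 5
3 →τ 4 →σ 4
4 →τ 1 →σ 3
5 →τ 5 →σ 2

σ∘τ = [1 5 4 3 2]


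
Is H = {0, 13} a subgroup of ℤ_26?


Subgroup test for H = {0, 13} in (ℤ_26, +):
(1) 0 ∈ H? Yes
(2) Closure: for all a,b ∈ H, (a+b) mod 26 ∈ H? Yes
(3) Inverses: for all a ∈ H, -a mod 26 ∈ H? Yes

Yes, H is a subgroup of ℤ_26


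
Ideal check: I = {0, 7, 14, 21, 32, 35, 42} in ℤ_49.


Check ideal conditions for I = {0, 7, 14, 21, 32, 35, 42} in ℤ_49:
(1) I is an additive subgroup? No
(2) For r ∈ ℤ_49 and a ∈ I: r·a ∈ I? No  [counterexample: r=2, a=14, r·a mod 49 = 28 ∉ I]

No, I is not an ideal of ℤ_49


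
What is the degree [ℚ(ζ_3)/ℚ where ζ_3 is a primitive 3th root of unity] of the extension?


[ℚ(ζ_n):ℚ] = deg Φ_n(x) = φ(n). Here φ(3) = 2

[ℚ(ζ_3)/ℚ where ζ_3 is a primitive 3th root of unity] = 2


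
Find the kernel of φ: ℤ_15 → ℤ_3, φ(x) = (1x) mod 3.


Kernel = preimage of identity
ker(φ) = {x ∈ ℤ_15 : 1x ≡ 0 (mod 3)}. Since 3 | 15, φ is well-defined. The kernel is the cyclic subgroup ⟨3⟩ of ℤ_15 (order 5), i.e. {0, 3, 6, 9, 12}

ker(φ) = {0, 3, 6, 9, 12}


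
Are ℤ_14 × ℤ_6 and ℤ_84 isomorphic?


Comparing ℤ_14 × ℤ_6 and ℤ_84:
gcd(14,6) = 2 ≠ 1. Max element order in ℤ_14×ℤ_6 is lcm(14,6) = 42 < 84, so it has no element of order 84

No, ℤ_14 × ℤ_6 ≇ ℤ_84


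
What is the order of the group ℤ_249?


ℤ_n has n elements.

|ℤ_249| = 249


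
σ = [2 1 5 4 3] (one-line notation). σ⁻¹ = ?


To find σ⁻¹, swap domain and range:
σ(1) = 2 → σ⁻¹(2) = 1
σ(2) = 1 → σ⁻¹(1) = 2
σ(3) = 5 → σ⁻¹(5) = 3
σ(4) = 4 → σ⁻¹(4) = 4
σ(5) = 3 → σ⁻¹(3) = 5

σ⁻¹ = [2 1 5 4 3]


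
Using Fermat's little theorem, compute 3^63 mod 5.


Fermat's little theorem: if p is prime and gcd(a,p)=1, then a^(p-1) ≡ 1 (mod p)
p = 5 is prime, gcd(3,5) = 1
Reduce exponent: 63 mod 4 = 3
So 3^63 ≡ 3^3 (mod 5)
3^3 mod 5 = 2

3^63 ≡ 2 (mod 5)


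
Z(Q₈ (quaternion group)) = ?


Z(G) = {g ∈ G | gx = xg for all x ∈ G}
In Q₈ = {±1, ±i, ±j, ±k}, only ±1 commute with every element

Z(Q₈ (quaternion group)) = {1, -1}


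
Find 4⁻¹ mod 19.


Use the extended Euclidean algorithm to write 1 = 4·s + 19·t; then s mod 19 is the inverse.
Euclidean algorithm:
  4 = 0·19 + 4
  19 = 4·4 + 3
  4 = 1·3 + 1
  3 = 3·1 + 0
gcd(4,19) = 1
Back-substitution gives: 4·(5) + 19·(-1) = 1
So 4⁻¹ ≡ 5 ≡ 5 (mod 19)
Check: 4 × 5 = 20 ≡ 1 (mod 19) ✓

4⁻¹ ≡ 5 (mod 19)


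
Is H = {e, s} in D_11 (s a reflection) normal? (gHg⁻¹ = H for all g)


H = {e, s} in D_11 (s a reflection)
r·s·r⁻¹ = sr⁻² ≠ s for n ≥ 3, so {e, s} is not closed under conjugation

No, not a normal subgroup


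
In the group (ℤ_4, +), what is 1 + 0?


Operation: addition mod 4
1 + 0 = (a + b) mod 4 with a = 1, b = 0

1 + 0 = 1


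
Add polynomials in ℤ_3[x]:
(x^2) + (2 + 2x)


Add coefficients mod 3:
x^0: 0 + 2 = 2 (mod 3)
x^1: 0 + 2 = 2 (mod 3)
x^2: 1 + 0 = 1 (mod 3)
Result: 2 + 2x + x^2

f + g = 2 + 2x + x^2


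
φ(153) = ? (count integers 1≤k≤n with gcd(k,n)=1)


Factor n: 153 = 3^2 × 17
φ(n) = n · ∏(1 - 1/p) over distinct primes p | n
φ(153) = 153 · (1 - 1/3) · (1 - 1/17) = 96

φ(153) = 96


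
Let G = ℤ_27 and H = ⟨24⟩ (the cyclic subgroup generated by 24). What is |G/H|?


|⟨24⟩| = n / gcd(24, 27) = 27 / 3 = 9
H is normal (ℤ_27 is abelian).
|G/H| = |G| / |H| = 27 / 9 = 3

|G/H| = 3


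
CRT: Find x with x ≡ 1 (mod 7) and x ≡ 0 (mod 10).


m₁ = 7, m₂ = 10, gcd = 1, so CRT applies. M = m₁·m₂ = 70
Let M₁ = M/m₁ = 10, M₂ = M/m₂ = 7
Find y₁ ≡ M₁⁻¹ (mod m₁): 10⁻¹ ≡ 5 (mod 7)
Find y₂ ≡ M₂⁻¹ (mod m₂): 7⁻¹ ≡ 3 (mod 10)
x = a₁·M₁·y₁ + a₂·M₂·y₂ = 1·10·5 + 0·7·3 = 50
Reduce mod 70: x ≡ 50
Check: 50 mod 7 = 1 ✓, 50 mod 10 = 0 ✓

x ≡ 50 (mod 70)


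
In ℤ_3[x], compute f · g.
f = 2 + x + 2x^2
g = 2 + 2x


Expand and collect like terms; reduce coefficients mod 3:
x^0: 2·2 = 4 ≡ 1 (mod 3)
x^1: 2·2 + 1·2 = 6 ≡ 0 (mod 3)
x^2: 1·2 + 2·2 = 6 ≡ 0 (mod 3)
x^3: 2·2 = 4 ≡ 1 (mod 3)
Result: 1 + x^3

f · g = 1 + x^3


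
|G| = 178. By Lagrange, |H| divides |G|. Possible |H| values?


Lagrange's theorem: |H| divides |G|
|G| = 178
Divisors of 178: 1, 2, 89, 178

Possible subgroup orders: {1, 2, 89, 178}


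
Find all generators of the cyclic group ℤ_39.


g generates ℤ_n iff gcd(g,n) = 1
Prime factors of 39: 3, 13
Generators are g ∈ {1,...,38} not divisible by any of these primes.
Generators: {1, 2, 4, 5, 7, 8, 10, 11, 14, 16, 17, 19, 20, 22, 23, 25, 28, 29, 31, 32, 34, 35, 37, 38}
Number of generators = φ(39) = 24

Generators of ℤ_39 = {1, 2, 4, 5, 7, 8, 10, 11, 14, 16, 17, 19, 20, 22, 23, 25, 28, 29, 31, 32, 34, 35, 37, 38}


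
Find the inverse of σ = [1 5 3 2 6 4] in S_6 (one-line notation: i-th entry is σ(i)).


To find σ⁻¹, swap domain and range:
σ(1) = 1 → σ⁻¹(1) = 1
σ(2) = 5 → σ⁻¹(5) = 2
σ(3) = 3 → σ⁻¹(3) = 3
σ(4) = 2 → σ⁻¹(2) = 4
σ(5) = 6 → σ⁻¹(6) = 5
σ(6) = 4 → σ⁻¹(4) = 6

σ⁻¹ = [1 4 3 6 2 5]


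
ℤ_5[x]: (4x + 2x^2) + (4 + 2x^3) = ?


Add coefficients mod 5:
x^0: 0 + 4 = 4 (mod 5)
x^1: 4 + 0 = 4 (mod 5)
x^2: 2 + 0 = 2 (mod 5)
x^3: 0 + 2 = 2 (mod 5)
Result: 4 + 4x + 2x^2 + 2x^3

f + g = 4 + 4x + 2x^2 + 2x^3


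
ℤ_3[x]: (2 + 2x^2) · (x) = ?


Expand and collect like terms; reduce coefficients mod 3:
x^0: 2·0 = 0 ≡ 0 (mod 3)
x^1: 2·1 + 0·0 = 2 ≡ 2 (mod 3)
x^2: 0·1 + 2·0 = 0 ≡ 0 (mod 3)
x^3: 2·1 = 2 ≡ 2 (mod 3)
Result: 2x + 2x^3

f · g = 2x + 2x^3


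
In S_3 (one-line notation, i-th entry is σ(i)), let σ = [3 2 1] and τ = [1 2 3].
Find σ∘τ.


σ∘τ: apply τ first, then σ
1 →τ 1 →σ 3
2 →τ 2 →σ 2
3 →τ 3 →σ 1

σ∘τ = [3 2 1]


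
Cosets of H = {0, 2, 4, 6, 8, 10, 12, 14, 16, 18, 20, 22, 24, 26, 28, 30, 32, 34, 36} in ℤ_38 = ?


H = {0, 2, 4, 6, 8, 10, 12, 14, 16, 18, 20, 22, 24, 26, 28, 30, 32, 34, 36}, |H| = 19
Number of cosets = |G|/|H| = 38/19 = 2
0 + H = {0, 2, 4, 6, 8, 10, 12, 14, 16, 18, 20, 22, 24, 26, 28, 30, 32, 34, 36}
1 + H = {1, 3, 5, 7, 9, 11, 13, 15, 17, 19, 21, 23, 25, 27, 29, 31, 33, 35, 37}

Cosets: 0+H={0,2,4,6,8,10,12,14,16,18,20,22,24,26,28,30,32,34,36}; 1+H={1,3,5,7,9,11,13,15,17,19,21,23,25,27,29,31,33,35,37}


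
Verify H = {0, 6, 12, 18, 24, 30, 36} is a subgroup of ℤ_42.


Subgroup test for H = {0, 6, 12, 18, 24, 30, 36} in (ℤ_42, +):
(1) 0 ∈ H? Yes
(2) Closure: for all a,b ∈ H, (a+b) mod 42 ∈ H? Yes
(3) Inverses: for all a ∈ H, -a mod 42 ∈ H? Yes

Yes, H is a subgroup of ℤ_42


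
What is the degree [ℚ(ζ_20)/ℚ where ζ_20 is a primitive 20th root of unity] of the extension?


[ℚ(ζ_n):ℚ] = deg Φ_n(x) = φ(n). Here φ(20) = 8

[ℚ(ζ_20)/ℚ where ζ_20 is a primitive 20th root of unity] = 8


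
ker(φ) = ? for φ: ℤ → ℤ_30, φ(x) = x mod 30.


Kernel = preimage of identity
ker(φ) = {x ∈ ℤ : x ≡ 0 (mod 30)} = 30ℤ = {0, ±30, ±60, ...}

ker(φ) = 30ℤ


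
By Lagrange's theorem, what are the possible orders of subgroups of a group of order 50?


Lagrange's theorem: |H| divides |G|
|G| = 50
Divisors of 50: 1, 2, 5, 10, 25, 50

Possible subgroup orders: {1, 2, 5, 10, 25, 50}


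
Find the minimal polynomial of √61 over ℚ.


√61 satisfies x² - 61 = 0, irreducible over ℚ since 61 is squarefree

Minimal polynomial: x² - 61


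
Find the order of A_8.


|A_n| = n!/2 (even permutations)
|A_8| = 8!/2 = 40320/2 = 20160

|A_8| = 20160


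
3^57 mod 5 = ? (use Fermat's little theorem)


Fermat's little theorem: if p is prime and gcd(a,p)=1, then a^(p-1) ≡ 1 (mod p)
p = 5 is prime, gcd(3,5) = 1
Reduce exponent: 57 mod 4 = 1
So 3^57 ≡ 3^1 (mod 5)
3^1 mod 5 = 3

3^57 ≡ 3 (mod 5)


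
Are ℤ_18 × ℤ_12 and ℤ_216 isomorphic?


Comparing ℤ_18 × ℤ_12 and ℤ_216:
gcd(18,12) = 6 ≠ 1. Max element order in ℤ_18×ℤ_12 is lcm(18,12) = 36 < 216, so it has no element of order 216

No, ℤ_18 × ℤ_12 ≇ ℤ_216


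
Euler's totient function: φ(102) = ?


Factor n: 102 = 2 × 3 × 17
φ(n) = n · ∏(1 - 1/p) over distinct primes p | n
φ(102) = 102 · (1 - 1/2) · (1 - 1/3) · (1 - 1/17) = 32

φ(102) = 32


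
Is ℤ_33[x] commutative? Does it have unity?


ℤ_33 has zero divisors (3·11 ≡ 0), and these lift to constant zero divisors in ℤ_33[x]; so not an integral domain
Commutative: Yes
Integral domain: No
Has unity: Yes

ℤ_33[x]: Commutative=Yes, Unity=Yes


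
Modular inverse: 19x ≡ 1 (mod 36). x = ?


Use the extended Euclidean algorithm to write 1 = 19·s + 36·t; then s mod 36 is the inverse.
Euclidean algorithm:
  19 = 0·36 + 19
  36 = 1·19 + 17
  19 = 1·17 + 2
  17 = 8·2 + 1
  2 = 2·1 + 0
gcd(19,36) = 1
Back-substitution gives: 19·(-17) + 36·(9) = 1
So 19⁻¹ ≡ -17 ≡ 19 (mod 36)
Check: 19 × 19 = 361 ≡ 1 (mod 36) ✓

19⁻¹ ≡ 19 (mod 36)


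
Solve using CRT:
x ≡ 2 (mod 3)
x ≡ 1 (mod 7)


m₁ = 3, m₂ = 7, gcd = 1, so CRT applies. M = m₁·m₂ = 21
Let M₁ = M/m₁ = 7, M₂ = M/m₂ = 3
Find y₁ ≡ M₁⁻¹ (mod m₁): 7⁻¹ ≡ 1 (mod 3)
Find y₂ ≡ M₂⁻¹ (mod m₂): 3⁻¹ ≡ 5 (mod 7)
x = a₁·M₁·y₁ + a₂·M₂·y₂ = 2·7·1 + 1·3·5 = 29
Reduce mod 21: x ≡ 8
Check: 8 mod 3 = 2 ✓, 8 mod 7 = 1 ✓

x ≡ 8 (mod 21)


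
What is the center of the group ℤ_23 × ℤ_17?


Z(G) = {g ∈ G | gx = xg for all x ∈ G}
Direct product of abelian groups is abelian, so Z(G) = G

Z(ℤ_23 × ℤ_17) = ℤ_23 × ℤ_17


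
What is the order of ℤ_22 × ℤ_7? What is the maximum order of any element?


|ℤ_22 × ℤ_7| = 22 × 7 = 154
Max element order = lcm(22,7) = 154
Cyclic? Yes (gcd=1)

|ℤ_22×ℤ_7| = 154, max element order = 154


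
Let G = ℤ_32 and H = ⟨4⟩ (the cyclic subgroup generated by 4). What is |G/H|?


|⟨4⟩| = n / gcd(4, 32) = 32 / 4 = 8
H is normal (ℤ_32 is abelian).
|G/H| = |G| / |H| = 32 / 8 = 4

|G/H| = 4


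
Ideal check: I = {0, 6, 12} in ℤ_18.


Check ideal conditions for I = {0, 6, 12} in ℤ_18:
(1) I is an additive subgroup? Yes
(2) For r ∈ ℤ_18 and a ∈ I: r·a ∈ I? Yes

Yes, I is an ideal of ℤ_18


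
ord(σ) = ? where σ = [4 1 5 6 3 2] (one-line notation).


Cycle decomposition: (1 4 6 2) (3 5)
Cycle lengths: 4, 2
Order = lcm(4, 2) = 4

ord(σ) = 4


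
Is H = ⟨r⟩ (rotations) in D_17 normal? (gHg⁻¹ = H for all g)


H = ⟨r⟩ (rotations) in D_17
The rotation subgroup ⟨r⟩ has index 2 in D_17, so it is normal

Yes, normal subgroup


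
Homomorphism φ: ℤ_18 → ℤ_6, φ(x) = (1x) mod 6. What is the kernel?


Kernel = preimage of identity
ker(φ) = {x ∈ ℤ_18 : 1x ≡ 0 (mod 6)}. Since 6 | 18, φ is well-defined. The kernel is the cyclic subgroup ⟨6⟩ of ℤ_18 (order 3), i.e. {0, 6, 12}

ker(φ) = {0, 6, 12}


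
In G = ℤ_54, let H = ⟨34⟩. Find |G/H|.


|⟨34⟩| = n / gcd(34, 54) = 54 / 2 = 27
H is normal (ℤ_54 is abelian).
|G/H| = |G| / |H| = 54 / 27 = 2

|G/H| = 2


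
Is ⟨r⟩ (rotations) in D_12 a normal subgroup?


H = ⟨r⟩ (rotations) in D_12
The rotation subgroup ⟨r⟩ has index 2 in D_12, so it is normal

Yes, normal subgroup


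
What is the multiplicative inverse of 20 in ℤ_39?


Use the extended Euclidean algorithm to write 1 = 20·s + 39·t; then s mod 39 is the inverse.
Euclidean algorithm:
  20 = 0·39 + 20
  39 = 1·20 + 19
  20 = 1·19 + 1
  19 = 19·1 + 0
gcd(20,39) = 1
Back-substitution gives: 20·(2) + 39·(-1) = 1
So 20⁻¹ ≡ 2 ≡ 2 (mod 39)
Check: 20 × 2 = 40 ≡ 1 (mod 39) ✓

20⁻¹ ≡ 2 (mod 39)


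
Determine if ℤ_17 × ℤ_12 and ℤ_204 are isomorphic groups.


Comparing ℤ_17 × ℤ_12 and ℤ_204:
gcd(17,12) = 1, so ℤ_17 × ℤ_12 ≅ ℤ_204 (CRT)

Yes, ℤ_17 × ℤ_12 ≅ ℤ_204


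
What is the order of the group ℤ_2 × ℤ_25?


|A × B| = |A| · |B|
|ℤ_2 × ℤ_25| = 2 × 25 = 50

|ℤ_2 × ℤ_25| = 50


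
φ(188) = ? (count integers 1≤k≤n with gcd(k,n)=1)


Factor n: 188 = 2^2 × 47
φ(n) = n · ∏(1 - 1/p) over distinct primes p | n
φ(188) = 188 · (1 - 1/2) · (1 - 1/47) = 92

φ(188) = 92


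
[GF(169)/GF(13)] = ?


GF(169) = GF(13^2), so the extension degree is 2

[GF(169)/GF(13)] = 2


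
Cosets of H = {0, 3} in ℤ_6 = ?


H = {0, 3}, |H| = 2
Number of cosets = |G|/|H| = 6/2 = 3
0 + H = {0, 3}
1 + H = {1, 4}
2 + H = {2, 5}

Cosets: 0+H={0,3}; 1+H={1,4}; 2+H={2,5}


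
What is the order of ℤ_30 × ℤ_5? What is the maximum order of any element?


|ℤ_30 × ℤ_5| = 30 × 5 = 150
Max element order = lcm(30,5) = 30
Cyclic? No (gcd=5)

|ℤ_30×ℤ_5| = 150, max element order = 30


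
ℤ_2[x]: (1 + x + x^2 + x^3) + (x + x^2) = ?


Add coefficients mod 2:
x^0: 1 + 0 = 1 (mod 2)
x^1: 1 + 1 = 0 (mod 2)
x^2: 1 + 1 = 0 (mod 2)
x^3: 1 + 0 = 1 (mod 2)
Result: 1 + x^3

f + g = 1 + x^3


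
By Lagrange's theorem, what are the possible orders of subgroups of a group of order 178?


Lagrange's theorem: |H| divides |G|
|G| = 178
Divisors of 178: 1, 2, 89, 178

Possible subgroup orders: {1, 2, 89, 178}


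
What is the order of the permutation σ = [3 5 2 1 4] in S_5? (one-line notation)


Cycle decomposition: (1 3 2 5 4)
Cycle lengths: 5
Order = lcm(5) = 5

ord(σ) = 5


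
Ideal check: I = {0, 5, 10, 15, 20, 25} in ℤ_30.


Check ideal conditions for I = {0, 5, 10, 15, 20, 25} in ℤ_30:
(1) I is an additive subgroup? Yes
(2) For r ∈ ℤ_30 and a ∈ I: r·a ∈ I? Yes

Yes, I is an ideal of ℤ_30


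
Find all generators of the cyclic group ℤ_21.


g generates ℤ_n iff gcd(g,n) = 1
Prime factors of 21: 3, 7
Generators are g ∈ {1,...,20} not divisible by any of these primes.
Generators: {1, 2, 4, 5, 8, 10, 11, 13, 16, 17, 19, 20}
Number of generators = φ(21) = 12

Generators of ℤ_21 = {1, 2, 4, 5, 8, 10, 11, 13, 16, 17, 19, 20}


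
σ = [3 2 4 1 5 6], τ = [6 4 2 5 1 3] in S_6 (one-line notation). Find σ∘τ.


σ∘τ: apply τ first, then σ
1 →τ 6 →σ 6
2 →τ 4 →σ 1
3 →τ 2 →σ 2
4 →τ 5 →σ 5
5 →τ 1 →σ 3
6 →τ 3 →σ 4

σ∘τ = [6 1 2 5 3 4]


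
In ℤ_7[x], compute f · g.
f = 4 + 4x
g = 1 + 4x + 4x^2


Expand and collect like terms; reduce coefficients mod 7:
x^0: 4·1 = 4 ≡ 4 (mod 7)
x^1: 4·4 + 4·1 = 20 ≡ 6 (mod 7)
x^2: 4·4 + 4·4 = 32 ≡ 4 (mod 7)
x^3: 4·4 = 16 ≡ 2 (mod 7)
Result: 4 + 6x + 4x^2 + 2x^3

f · g = 4 + 6x + 4x^2 + 2x^3


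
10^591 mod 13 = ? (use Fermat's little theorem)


Fermat's little theorem: if p is prime and gcd(a,p)=1, then a^(p-1) ≡ 1 (mod p)
p = 13 is prime, gcd(10,13) = 1
Reduce exponent: 591 mod 12 = 3
So 10^591 ≡ 10^3 (mod 13)
10^3 mod 13 = 12

10^591 ≡ 12 (mod 13)


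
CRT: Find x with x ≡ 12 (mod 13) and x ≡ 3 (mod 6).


m₁ = 13, m₂ = 6, gcd = 1, so CRT applies. M = m₁·m₂ = 78
Let M₁ = M/m₁ = 6, M₂ = M/m₂ = 13
Find y₁ ≡ M₁⁻¹ (mod m₁): 6⁻¹ ≡ 11 (mod 13)
Find y₂ ≡ M₂⁻¹ (mod m₂): 13⁻¹ ≡ 1 (mod 6)
x = a₁·M₁·y₁ + a₂·M₂·y₂ = 12·6·11 + 3·13·1 = 831
Reduce mod 78: x ≡ 51
Check: 51 mod 13 = 12 ✓, 51 mod 6 = 3 ✓

x ≡ 51 (mod 78)


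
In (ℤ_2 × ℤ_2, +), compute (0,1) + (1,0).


Operation: componentwise addition mod (2, 2)
(0,1) + (1,0) = ((a₁+b₁) mod 2, (a₂+b₂) mod 2) with a = (0,1), b = (1,0)

(0,1) + (1,0) = (1,1)


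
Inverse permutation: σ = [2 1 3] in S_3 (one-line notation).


To find σ⁻¹, swap domain and range:
σ(1) = 2 → σ⁻¹(2) = 1
σ(2) = 1 → σ⁻¹(1) = 2
σ(3) = 3 → σ⁻¹(3) = 3

σ⁻¹ = [2 1 3]


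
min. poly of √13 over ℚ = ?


√13 satisfies x² - 13 = 0, irreducible over ℚ since 13 is squarefree

Minimal polynomial: x² - 13


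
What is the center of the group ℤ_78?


Z(G) = {g ∈ G | gx = xg for all x ∈ G}
ℤ_78 is abelian, so Z(G) = G

Z(ℤ_78) = ℤ_78


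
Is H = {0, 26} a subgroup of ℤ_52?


Subgroup test for H = {0, 26} in (ℤ_52, +):
(1) 0 ∈ H? Yes
(2) Closure: for all a,b ∈ H, (a+b) mod 52 ∈ H? Yes
(3) Inverses: for all a ∈ H, -a mod 52 ∈ H? Yes

Yes, H is a subgroup of ℤ_52


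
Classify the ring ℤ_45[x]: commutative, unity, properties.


ℤ_45 has zero divisors (3·15 ≡ 0), and these lift to constant zero divisors in ℤ_45[x]; so not an integral domain
Commutative: Yes
Integral domain: No
Has unity: Yes

ℤ_45[x]: Commutative=Yes, Unity=Yes


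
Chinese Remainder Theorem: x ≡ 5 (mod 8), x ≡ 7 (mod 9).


m₁ = 8, m₂ = 9, gcd = 1, so CRT applies. M = m₁·m₂ = 72
Let M₁ = M/m₁ = 9, M₂ = M/m₂ = 8
Find y₁ ≡ M₁⁻¹ (mod m₁): 9⁻¹ ≡ 1 (mod 8)
Find y₂ ≡ M₂⁻¹ (mod m₂): 8⁻¹ ≡ 8 (mod 9)
x = a₁·M₁·y₁ + a₂·M₂·y₂ = 5·9·1 + 7·8·8 = 493
Reduce mod 72: x ≡ 61
Check: 61 mod 8 = 5 ✓, 61 mod 9 = 7 ✓

x ≡ 61 (mod 72)
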